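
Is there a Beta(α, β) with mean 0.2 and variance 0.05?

Yes

For any Beta, Var(X) < E[X]·(1−E[X]).
Here μ(1−μ) = 0.2×0.8 = 0.16, and 0.05 < 0.16.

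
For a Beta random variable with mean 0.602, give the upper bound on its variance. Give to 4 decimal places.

0.2396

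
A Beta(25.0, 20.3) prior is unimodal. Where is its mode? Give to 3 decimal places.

0.554

The density x^(α−1)(1−x)^(β−1) is maximised at (α−1)/(α+β−2) = 24.0/43.3 = 0.554.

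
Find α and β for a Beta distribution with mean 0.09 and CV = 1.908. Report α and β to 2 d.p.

σ = CV·μ = 1.908×0.09 = 0.17172, so σ² = 0.029488.
s+1 = μ(1−μ)/σ² = 0.0819/0.029488 = 2.7774, so s = α+β = 1.7774.
α = μs = 0.16, β = (1−μ)s = 1.62.

α = 0.16, β = 1.62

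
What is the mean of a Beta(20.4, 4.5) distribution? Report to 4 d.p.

0.8193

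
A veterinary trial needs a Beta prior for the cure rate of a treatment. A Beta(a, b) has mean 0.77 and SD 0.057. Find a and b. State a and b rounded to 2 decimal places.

a = 41.20, b = 12.31

Variance = 0.057² = 0.003249. The moment-matching identity a+b = μ(1−μ)/Var − 1 gives
a+b = 0.1771/0.003249 − 1 = 53.5091, so a = μ·53.5091 = 41.20 and b = (1−μ)·53.5091 = 12.31.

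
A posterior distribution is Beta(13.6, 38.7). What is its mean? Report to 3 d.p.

0.260

E[X] = α/(α+β) = 13.6/52.3 = 0.260.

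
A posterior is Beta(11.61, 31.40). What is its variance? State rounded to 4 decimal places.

0.0045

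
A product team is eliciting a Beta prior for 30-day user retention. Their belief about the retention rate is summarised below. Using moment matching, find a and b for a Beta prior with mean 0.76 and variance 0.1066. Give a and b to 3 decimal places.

a = 0.540, b = 0.171

Let s = a+b. The Beta variance is μ(1−μ)/(s+1).
So s+1 = μ(1−μ)/σ² = (0.76×0.24)/0.1066 = 0.1824/0.1066 = 1.7111, giving s = 0.7111.
Then a = μs = 0.76×0.7111 = 0.540 and b = (1−μ)s = 0.24×0.7111 = 0.171.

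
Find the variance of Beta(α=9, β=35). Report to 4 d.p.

μ = 9/44 = 0.204545; Var = μ(1−μ)/(α+β+1) = 0.1627066/45 = 0.0036.

0.0036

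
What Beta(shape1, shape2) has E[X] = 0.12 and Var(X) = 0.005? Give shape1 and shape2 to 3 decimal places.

shape1 = 2.414, shape2 = 17.706

By moment matching, shape1+shape2 = μ(1−μ)/σ² − 1 = (0.12·0.88)/0.005 − 1 = 21.1200 − 1 = 20.1200.
Since shape1/(shape1+shape2) = μ, shape1 = 0.12·20.1200 = 2.414 and shape2 = 0.88·20.1200 = 17.706.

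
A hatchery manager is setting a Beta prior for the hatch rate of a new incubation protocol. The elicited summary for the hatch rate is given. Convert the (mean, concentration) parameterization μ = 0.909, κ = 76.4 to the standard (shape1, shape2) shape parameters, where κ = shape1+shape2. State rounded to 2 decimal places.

shape1 = 69.45, shape2 = 6.95

shape1 = μκ = 0.909×76.4 = 69.45 and shape2 = (1−μ)κ = 0.091×76.4 = 6.95.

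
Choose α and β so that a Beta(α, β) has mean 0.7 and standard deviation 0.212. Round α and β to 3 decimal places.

Variance = 0.212² = 0.044944. The moment-matching identity α+β = μ(1−μ)/Var − 1 gives
α+β = 0.21/0.044944 − 1 = 3.6725, so α = μ·3.6725 = 2.571 and β = (1−μ)·3.6725 = 1.102.

α = 2.571, β = 1.102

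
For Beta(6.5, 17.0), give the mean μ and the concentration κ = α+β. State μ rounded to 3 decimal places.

μ = 0.277, κ = 23.5

κ = α+β = 6.5+17.0 = 23.5; μ = α/κ = 6.5/23.5 = 0.277.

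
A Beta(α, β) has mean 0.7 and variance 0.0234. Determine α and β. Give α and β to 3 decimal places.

α = 5.582, β = 2.392

Let s = α+β. The Beta variance is μ(1−μ)/(s+1).
So s+1 = μ(1−μ)/σ² = (0.7×0.3)/0.0234 = 0.21/0.0234 = 8.9744, giving s = 7.9744.
Then α = μs = 0.7×7.9744 = 5.582 and β = (1−μ)s = 0.3×7.9744 = 2.392.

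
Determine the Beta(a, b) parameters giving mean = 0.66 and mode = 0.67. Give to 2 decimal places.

With s = a+b: μ = a/s and mode = (a−1)/(s−2). Eliminating a = μs,
μs − 1 = m(s−2) ⇒ s(μ−m) = 1−2m ⇒ s = -0.34/-0.01 = 34.0000.
So a = μs = 22.44, b = (1−μ)s = 11.56.

a = 22.44, b = 11.56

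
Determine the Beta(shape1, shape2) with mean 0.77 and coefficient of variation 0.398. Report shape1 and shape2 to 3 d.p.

shape1 = 0.682, shape2 = 0.204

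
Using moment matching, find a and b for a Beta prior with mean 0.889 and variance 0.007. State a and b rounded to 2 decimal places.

a = 11.64, b = 1.45

By moment matching, a+b = μ(1−μ)/σ² − 1 = (0.889·0.111)/0.007 − 1 = 14.0970 − 1 = 13.0970.
Since a/(a+b) = μ, a = 0.889·13.0970 = 11.64 and b = 0.111·13.0970 = 1.45.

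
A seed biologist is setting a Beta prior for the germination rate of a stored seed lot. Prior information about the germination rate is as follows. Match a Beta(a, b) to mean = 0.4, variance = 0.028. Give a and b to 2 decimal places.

a = 3.03, b = 4.54

Let s = a+b. The Beta variance is μ(1−μ)/(s+1).
So s+1 = μ(1−μ)/σ² = (0.4×0.6)/0.028 = 0.24/0.028 = 8.5714, giving s = 7.5714.
Then a = μs = 0.4×7.5714 = 3.03 and b = (1−μ)s = 0.6×7.5714 = 4.54.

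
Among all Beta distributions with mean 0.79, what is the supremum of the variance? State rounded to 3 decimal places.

Var = μ(1−μ)/(α+β+1), which approaches μ(1−μ) as α+β → 0.
So the supremum is μ(1−μ) = 0.79×0.21 = 0.166.

0.166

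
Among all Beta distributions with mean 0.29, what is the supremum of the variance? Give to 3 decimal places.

Var = μ(1−μ)/(α+β+1), which approaches μ(1−μ) as α+β → 0.
So the supremum is μ(1−μ) = 0.29×0.71 = 0.206.

0.206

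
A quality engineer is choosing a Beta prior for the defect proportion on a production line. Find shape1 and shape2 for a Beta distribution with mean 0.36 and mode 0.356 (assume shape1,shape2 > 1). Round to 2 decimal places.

Let s = shape1+shape2. Mean gives shape1 = μs = 0.36s; mode gives (shape1−1)/(s−2) = 0.356.
Substituting: 0.36s − 1 = 0.356(s−2) = 0.356s − 0.712, so 0.004s = 0.288 and s = 72.0000.
Then shape1 = 0.36×72.0000 = 25.92 and shape2 = s−shape1 = 46.08.

shape1 = 25.92, shape2 = 46.08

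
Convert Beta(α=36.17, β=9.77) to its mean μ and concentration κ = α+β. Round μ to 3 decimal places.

μ = 0.787, κ = 45.94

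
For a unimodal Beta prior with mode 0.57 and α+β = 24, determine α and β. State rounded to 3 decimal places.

α = 13.540, β = 10.460

Mode = (α−1)/(κ−2) with κ = α+β, so α−1 = 0.57·22 = 12.540.
α = 13.540; β = κ − α = 10.460.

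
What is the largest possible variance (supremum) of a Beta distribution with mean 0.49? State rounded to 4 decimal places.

For fixed mean μ the Beta variance is μ(1−μ)/(α+β+1), increasing as α+β decreases.
Its least upper bound (not attained) is μ(1−μ) = 0.49·0.51 = 0.2499.

0.2499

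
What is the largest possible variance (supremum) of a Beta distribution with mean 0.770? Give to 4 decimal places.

Var = μ(1−μ)/(α+β+1), which approaches μ(1−μ) as α+β → 0.
So the supremum is μ(1−μ) = 0.770×0.230 = 0.1771.

0.1771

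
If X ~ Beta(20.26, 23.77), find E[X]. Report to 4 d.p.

0.4601

E[X] = α/(α+β) = 20.26/44.03 = 0.4601.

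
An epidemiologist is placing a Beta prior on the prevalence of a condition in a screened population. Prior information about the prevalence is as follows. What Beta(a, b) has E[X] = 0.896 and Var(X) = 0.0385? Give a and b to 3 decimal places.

a = 1.273, b = 0.148

By moment matching, a+b = μ(1−μ)/σ² − 1 = (0.896·0.104)/0.0385 − 1 = 2.4204 − 1 = 1.4204.
Since a/(a+b) = μ, a = 0.896·1.4204 = 1.273 and b = 0.104·1.4204 = 0.148.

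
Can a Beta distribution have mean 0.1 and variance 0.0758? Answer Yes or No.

Yes

The Beta variance bound is σ² < μ(1−μ).
Here μ(1−μ) = 0.1×0.9 = 0.09, and 0.0758 < 0.09.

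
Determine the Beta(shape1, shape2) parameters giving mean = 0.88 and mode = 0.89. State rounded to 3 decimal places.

With s = shape1+shape2: μ = shape1/s and mode = (shape1−1)/(s−2). Eliminating shape1 = μs,
μs − 1 = m(s−2) ⇒ s(μ−m) = 1−2m ⇒ s = -0.78/-0.01 = 78.0000.
So shape1 = μs = 68.640, shape2 = (1−μ)s = 9.360.

shape1 = 68.640, shape2 = 9.360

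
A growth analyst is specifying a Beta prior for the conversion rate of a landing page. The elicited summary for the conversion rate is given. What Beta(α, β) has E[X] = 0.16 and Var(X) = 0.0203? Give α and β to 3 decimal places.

α = 0.899, β = 4.721

Write ν = α+β; then α = μν and Var = μ(1−μ)/(ν+1).
ν = μ(1−μ)/Var − 1 = 0.1344/0.0203 − 1 = 5.6207.
α = 0.16·5.6207 = 0.899, β = 0.84·5.6207 = 4.721.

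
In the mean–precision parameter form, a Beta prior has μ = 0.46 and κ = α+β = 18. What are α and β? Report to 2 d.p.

α = μκ = 0.46×18 = 8.28 and β = (1−μ)κ = 0.54×18 = 9.72.

α = 8.28, β = 9.72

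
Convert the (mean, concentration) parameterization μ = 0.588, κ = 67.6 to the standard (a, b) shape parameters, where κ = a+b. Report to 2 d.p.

a = 39.75, b = 27.85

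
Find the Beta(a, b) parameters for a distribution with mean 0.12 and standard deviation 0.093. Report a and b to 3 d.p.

Variance = 0.093² = 0.008649. The moment-matching identity a+b = μ(1−μ)/Var − 1 gives
a+b = 0.1056/0.008649 − 1 = 11.2095, so a = μ·11.2095 = 1.345 and b = (1−μ)·11.2095 = 9.864.

a = 1.345, b = 9.864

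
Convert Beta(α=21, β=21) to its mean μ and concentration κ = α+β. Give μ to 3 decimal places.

κ = α+β = 21+21 = 42; μ = α/κ = 21/42 = 0.500.

μ = 0.500, κ = 42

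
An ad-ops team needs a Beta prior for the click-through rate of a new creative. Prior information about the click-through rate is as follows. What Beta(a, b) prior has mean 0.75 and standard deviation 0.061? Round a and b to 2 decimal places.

First σ² = 0.003721. Setting a = μn, b = (1−μ)n with n = a+b,
μ(1−μ)/(n+1) = 0.003721 ⇒ n+1 = 0.1875/0.003721 = 50.3897 ⇒ n = 49.3897.
Hence a = 0.75×49.3897 = 37.04, b = 0.25×49.3897 = 12.35.

a = 37.04, b = 12.35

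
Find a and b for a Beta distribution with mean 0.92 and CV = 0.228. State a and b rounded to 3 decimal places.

a = 0.619, b = 0.054

σ = CV·μ = 0.228×0.92 = 0.20976, so σ² = 0.043999.
s+1 = μ(1−μ)/σ² = 0.0736/0.043999 = 1.6728, so s = a+b = 0.6728.
a = μs = 0.619, b = (1−μ)s = 0.054.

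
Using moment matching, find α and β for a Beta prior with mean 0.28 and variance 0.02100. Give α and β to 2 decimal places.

α = 2.41, β = 6.19

Write ν = α+β; then α = μν and Var = μ(1−μ)/(ν+1).
ν = μ(1−μ)/Var − 1 = 0.2016/0.02100 − 1 = 8.6000.
α = 0.28·8.6000 = 2.41, β = 0.72·8.6000 = 6.19.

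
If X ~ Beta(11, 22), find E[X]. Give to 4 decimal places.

0.3333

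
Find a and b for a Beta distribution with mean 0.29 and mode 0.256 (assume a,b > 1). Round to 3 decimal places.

Let s = a+b. Mean gives a = μs = 0.29s; mode gives (a−1)/(s−2) = 0.256.
Substituting: 0.29s − 1 = 0.256(s−2) = 0.256s − 0.512, so 0.034s = 0.488 and s = 14.3529.
Then a = 0.29×14.3529 = 4.162 and b = s−a = 10.191.

a = 4.162, b = 10.191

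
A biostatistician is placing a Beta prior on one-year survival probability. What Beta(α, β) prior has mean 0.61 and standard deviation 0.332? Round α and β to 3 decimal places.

α = 0.707, β = 0.452

σ² = 0.332² = 0.110224.
With s = α+β, Var = μ(1−μ)/(s+1), so s+1 = (0.61×0.39)/0.110224 = 2.1583 and s = 1.1583.
α = μs = 0.707, β = (1−μ)s = 0.452.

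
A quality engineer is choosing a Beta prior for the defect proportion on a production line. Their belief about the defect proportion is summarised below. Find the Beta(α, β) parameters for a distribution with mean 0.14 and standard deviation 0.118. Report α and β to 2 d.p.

α = 1.07, β = 6.58

σ² = 0.118² = 0.013924.
With s = α+β, Var = μ(1−μ)/(s+1), so s+1 = (0.14×0.86)/0.013924 = 8.6469 and s = 7.6469.
α = μs = 1.07, β = (1−μ)s = 6.58.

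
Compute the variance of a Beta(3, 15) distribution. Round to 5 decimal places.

0.00731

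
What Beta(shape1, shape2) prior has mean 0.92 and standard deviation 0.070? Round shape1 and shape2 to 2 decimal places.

Variance = 0.070² = 0.004900. The moment-matching identity shape1+shape2 = μ(1−μ)/Var − 1 gives
shape1+shape2 = 0.0736/0.004900 − 1 = 14.0204, so shape1 = μ·14.0204 = 12.90 and shape2 = (1−μ)·14.0204 = 1.12.

shape1 = 12.90, shape2 = 1.12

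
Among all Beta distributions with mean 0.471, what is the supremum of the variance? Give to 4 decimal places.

Var = μ(1−μ)/(α+β+1), which approaches μ(1−μ) as α+β → 0.
So the supremum is μ(1−μ) = 0.471×0.529 = 0.2492.

0.2492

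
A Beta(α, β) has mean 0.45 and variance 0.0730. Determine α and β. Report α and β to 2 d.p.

α = 1.08, β = 1.31

Let s = α+β. The Beta variance is μ(1−μ)/(s+1).
So s+1 = μ(1−μ)/σ² = (0.45×0.55)/0.0730 = 0.2475/0.0730 = 3.3904, giving s = 2.3904.
Then α = μs = 0.45×2.3904 = 1.08 and β = (1−μ)s = 0.55×2.3904 = 1.31.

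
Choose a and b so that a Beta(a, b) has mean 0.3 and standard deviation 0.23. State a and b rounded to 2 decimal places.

a = 0.89, b = 2.08

σ² = 0.23² = 0.0529.
With s = a+b, Var = μ(1−μ)/(s+1), so s+1 = (0.3×0.7)/0.0529 = 3.9698 and s = 2.9698.
a = μs = 0.89, b = (1−μ)s = 2.08.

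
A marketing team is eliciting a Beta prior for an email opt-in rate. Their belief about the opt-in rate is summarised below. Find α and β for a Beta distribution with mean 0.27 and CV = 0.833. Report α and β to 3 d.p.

α = 0.782, β = 2.114

Var = (CV·μ)² = (0.833×0.27)² = 0.050585.
α+β = μ(1−μ)/Var − 1 = 0.1971/0.050585 − 1 = 2.8964.
Thus α = 0.27·2.8964 = 0.782 and β = 0.73·2.8964 = 2.114.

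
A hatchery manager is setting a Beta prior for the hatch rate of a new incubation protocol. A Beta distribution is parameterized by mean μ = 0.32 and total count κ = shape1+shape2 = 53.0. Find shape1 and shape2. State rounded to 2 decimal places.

shape1 = 16.96, shape2 = 36.04

Split κ in proportion μ : (1−μ): shape1 = 0.32·53.0 = 16.96, shape2 = 53.0 − 16.96 = 36.04.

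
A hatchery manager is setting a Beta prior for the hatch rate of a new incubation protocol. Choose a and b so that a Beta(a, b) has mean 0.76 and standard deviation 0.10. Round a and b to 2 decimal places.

σ² = 0.10² = 0.0100.
With s = a+b, Var = μ(1−μ)/(s+1), so s+1 = (0.76×0.24)/0.0100 = 18.2400 and s = 17.2400.
a = μs = 13.10, b = (1−μ)s = 4.14.

a = 13.10, b = 4.14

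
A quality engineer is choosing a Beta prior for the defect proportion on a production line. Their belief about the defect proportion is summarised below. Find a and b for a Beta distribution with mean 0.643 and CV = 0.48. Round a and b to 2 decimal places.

Var = (CV·μ)² = (0.48×0.643)² = 0.095259.
a+b = μ(1−μ)/Var − 1 = 0.229551/0.095259 − 1 = 1.4098.
Thus a = 0.643·1.4098 = 0.91 and b = 0.357·1.4098 = 0.50.

a = 0.91, b = 0.50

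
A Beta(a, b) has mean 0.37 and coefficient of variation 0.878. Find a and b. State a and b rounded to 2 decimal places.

a = 0.45, b = 0.76

σ = CV·μ = 0.878×0.37 = 0.32486, so σ² = 0.105534.
s+1 = μ(1−μ)/σ² = 0.2331/0.105534 = 2.2088, so s = a+b = 1.2088.
a = μs = 0.45, b = (1−μ)s = 0.76.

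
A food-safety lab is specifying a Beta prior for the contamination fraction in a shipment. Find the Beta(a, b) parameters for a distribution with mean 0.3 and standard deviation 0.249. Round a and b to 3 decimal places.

a = 0.716, b = 1.671

Variance = 0.249² = 0.062001. The moment-matching identity a+b = μ(1−μ)/Var − 1 gives
a+b = 0.21/0.062001 − 1 = 2.3870, so a = μ·2.3870 = 0.716 and b = (1−μ)·2.3870 = 1.671.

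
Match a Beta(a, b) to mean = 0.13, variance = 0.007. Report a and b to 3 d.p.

a = 1.970, b = 13.187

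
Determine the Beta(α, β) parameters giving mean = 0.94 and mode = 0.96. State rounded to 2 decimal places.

Let s = α+β. Mean gives α = μs = 0.94s; mode gives (α−1)/(s−2) = 0.96.
Substituting: 0.94s − 1 = 0.96(s−2) = 0.96s − 1.92, so -0.02s = -0.92 and s = 46.0000.
Then α = 0.94×46.0000 = 43.24 and β = s−α = 2.76.

α = 43.24, β = 2.76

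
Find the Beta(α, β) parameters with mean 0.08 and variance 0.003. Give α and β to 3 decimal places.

α = 1.883, β = 21.651

By moment matching, α+β = μ(1−μ)/σ² − 1 = (0.08·0.92)/0.003 − 1 = 24.5333 − 1 = 23.5333.
Since α/(α+β) = μ, α = 0.08·23.5333 = 1.883 and β = 0.92·23.5333 = 21.651.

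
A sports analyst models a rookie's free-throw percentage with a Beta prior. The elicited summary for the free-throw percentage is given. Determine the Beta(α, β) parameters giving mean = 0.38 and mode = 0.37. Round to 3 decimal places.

Let s = α+β. Mean gives α = μs = 0.38s; mode gives (α−1)/(s−2) = 0.37.
Substituting: 0.38s − 1 = 0.37(s−2) = 0.37s − 0.74, so 0.01s = 0.26 and s = 26.0000.
Then α = 0.38×26.0000 = 9.880 and β = s−α = 16.120.

α = 9.880, β = 16.120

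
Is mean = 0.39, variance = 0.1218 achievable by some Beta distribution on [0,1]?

Yes

The Beta variance bound is σ² < μ(1−μ).
Here μ(1−μ) = 0.39×0.61 = 0.2379, and 0.1218 < 0.2379.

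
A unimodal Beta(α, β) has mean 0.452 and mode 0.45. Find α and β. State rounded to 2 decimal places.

With s = α+β: μ = α/s and mode = (α−1)/(s−2). Eliminating α = μs,
μs − 1 = m(s−2) ⇒ s(μ−m) = 1−2m ⇒ s = 0.10/0.002 = 50.0000.
So α = μs = 22.60, β = (1−μ)s = 27.40.

α = 22.60, β = 27.40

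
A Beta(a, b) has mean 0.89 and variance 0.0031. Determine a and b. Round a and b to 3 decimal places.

a = 27.217, b = 3.364

Write ν = a+b; then a = μν and Var = μ(1−μ)/(ν+1).
ν = μ(1−μ)/Var − 1 = 0.0979/0.0031 − 1 = 30.5806.
a = 0.89·30.5806 = 27.217, b = 0.11·30.5806 = 3.364.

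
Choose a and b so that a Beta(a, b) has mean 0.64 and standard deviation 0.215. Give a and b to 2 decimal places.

a = 2.55, b = 1.43

First σ² = 0.046225. Setting a = μn, b = (1−μ)n with n = a+b,
μ(1−μ)/(n+1) = 0.046225 ⇒ n+1 = 0.2304/0.046225 = 4.9843 ⇒ n = 3.9843.
Hence a = 0.64×3.9843 = 2.55, b = 0.36×3.9843 = 1.43.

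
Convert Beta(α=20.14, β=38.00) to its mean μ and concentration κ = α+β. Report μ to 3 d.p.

μ = 0.346, κ = 58.14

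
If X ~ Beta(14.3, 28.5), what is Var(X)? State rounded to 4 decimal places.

α+β = 42.8 and αβ = 407.55, so Var = αβ/[(α+β)²(α+β+1)] = 407.55/80234.592 = 0.0051.

0.0051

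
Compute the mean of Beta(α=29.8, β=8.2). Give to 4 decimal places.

E[X] = α/(α+β) = 29.8/38.0 = 0.7842.

0.7842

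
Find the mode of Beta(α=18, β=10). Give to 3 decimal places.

With α,β > 1, mode = (α−1)/(α+β−2) = 17/26 = 0.654.

0.654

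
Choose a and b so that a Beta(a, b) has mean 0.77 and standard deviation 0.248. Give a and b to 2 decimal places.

a = 1.45, b = 0.43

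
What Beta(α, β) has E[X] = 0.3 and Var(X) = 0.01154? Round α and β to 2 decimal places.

Write ν = α+β; then α = μν and Var = μ(1−μ)/(ν+1).
ν = μ(1−μ)/Var − 1 = 0.21/0.01154 − 1 = 17.1976.
α = 0.3·17.1976 = 5.16, β = 0.7·17.1976 = 12.04.

α = 5.16, β = 12.04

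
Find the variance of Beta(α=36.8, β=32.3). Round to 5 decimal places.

0.00355

Var = αβ/[(α+β)²(α+β+1)] = (36.8×32.3)/(69.1²×70.1) = 1188.64/334714.181 = 0.00355.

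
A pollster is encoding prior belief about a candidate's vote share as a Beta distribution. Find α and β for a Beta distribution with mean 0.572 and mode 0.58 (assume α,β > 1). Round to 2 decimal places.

α = 11.44, β = 8.56

Let s = α+β. Mean gives α = μs = 0.572s; mode gives (α−1)/(s−2) = 0.58.
Substituting: 0.572s − 1 = 0.58(s−2) = 0.58s − 1.16, so -0.008s = -0.16 and s = 20.0000.
Then α = 0.572×20.0000 = 11.44 and β = s−α = 8.56.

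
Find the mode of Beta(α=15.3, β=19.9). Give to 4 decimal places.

0.4307

The density x^(α−1)(1−x)^(β−1) is maximised at (α−1)/(α+β−2) = 14.3/33.2 = 0.4307.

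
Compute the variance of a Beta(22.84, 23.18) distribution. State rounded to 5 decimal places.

0.00532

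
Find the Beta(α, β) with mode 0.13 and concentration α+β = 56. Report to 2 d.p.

Since the density peak of Beta(α,β) is at (α−1)/(α+β−2),
α = 1 + 0.13(56−2) = 8.02 and β = 56 − 8.02 = 47.98.

α = 8.02, β = 47.98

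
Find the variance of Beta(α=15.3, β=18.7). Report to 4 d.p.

0.0071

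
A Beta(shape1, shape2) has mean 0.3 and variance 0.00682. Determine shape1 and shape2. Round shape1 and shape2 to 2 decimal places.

shape1 = 8.94, shape2 = 20.85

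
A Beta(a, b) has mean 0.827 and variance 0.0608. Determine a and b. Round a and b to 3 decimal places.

a = 1.119, b = 0.234

Let s = a+b. The Beta variance is μ(1−μ)/(s+1).
So s+1 = μ(1−μ)/σ² = (0.827×0.173)/0.0608 = 0.143071/0.0608 = 2.3531, giving s = 1.3531.
Then a = μs = 0.827×1.3531 = 1.119 and b = (1−μ)s = 0.173×1.3531 = 0.234.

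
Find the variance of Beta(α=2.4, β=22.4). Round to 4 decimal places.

0.0034

α+β = 24.8 and αβ = 53.76, so Var = αβ/[(α+β)²(α+β+1)] = 53.76/15868.032 = 0.0034.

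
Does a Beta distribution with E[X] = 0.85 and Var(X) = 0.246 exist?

No

A Beta with mean μ has variance μ(1−μ)/(α+β+1) < μ(1−μ).
Here μ(1−μ) = 0.85×0.15 = 0.1275, and 0.246 ≥ 0.1275.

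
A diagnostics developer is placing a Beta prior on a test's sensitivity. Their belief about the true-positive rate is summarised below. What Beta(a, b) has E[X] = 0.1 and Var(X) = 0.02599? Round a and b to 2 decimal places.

a = 0.25, b = 2.22

Let s = a+b. The Beta variance is μ(1−μ)/(s+1).
So s+1 = μ(1−μ)/σ² = (0.1×0.9)/0.02599 = 0.09/0.02599 = 3.4629, giving s = 2.4629.
Then a = μs = 0.1×2.4629 = 0.25 and b = (1−μ)s = 0.9×2.4629 = 2.22.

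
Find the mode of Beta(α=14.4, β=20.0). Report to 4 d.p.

0.4136

With α,β > 1, mode = (α−1)/(α+β−2) = 13.4/32.4 = 0.4136.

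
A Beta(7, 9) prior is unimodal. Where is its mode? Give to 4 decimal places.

With α,β > 1, mode = (α−1)/(α+β−2) = 6/14 = 0.4286.

0.4286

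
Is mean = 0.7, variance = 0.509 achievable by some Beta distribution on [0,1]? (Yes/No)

No

For any Beta, Var(X) < E[X]·(1−E[X]).
Here μ(1−μ) = 0.7×0.3 = 0.21, and 0.509 ≥ 0.21.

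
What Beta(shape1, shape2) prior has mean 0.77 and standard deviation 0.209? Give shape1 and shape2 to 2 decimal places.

shape1 = 2.35, shape2 = 0.70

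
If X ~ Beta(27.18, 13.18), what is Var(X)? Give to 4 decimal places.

0.0053

μ = 27.18/40.36 = 0.673439; Var = μ(1−μ)/(α+β+1) = 0.2199189/41.36 = 0.0053.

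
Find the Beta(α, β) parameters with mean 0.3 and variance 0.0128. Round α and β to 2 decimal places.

α = 4.62, β = 10.78

By moment matching, α+β = μ(1−μ)/σ² − 1 = (0.3·0.7)/0.0128 − 1 = 16.4062 − 1 = 15.4062.
Since α/(α+β) = μ, α = 0.3·15.4062 = 4.62 and β = 0.7·15.4062 = 10.78.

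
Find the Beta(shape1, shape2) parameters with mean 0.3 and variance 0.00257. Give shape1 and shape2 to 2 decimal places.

By moment matching, shape1+shape2 = μ(1−μ)/σ² − 1 = (0.3·0.7)/0.00257 − 1 = 81.7121 − 1 = 80.7121.
Since shape1/(shape1+shape2) = μ, shape1 = 0.3·80.7121 = 24.21 and shape2 = 0.7·80.7121 = 56.50.

shape1 = 24.21, shape2 = 56.50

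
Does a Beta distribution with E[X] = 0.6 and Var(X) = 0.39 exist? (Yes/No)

No

The Beta variance bound is σ² < μ(1−μ).
Here μ(1−μ) = 0.6×0.4 = 0.24, and 0.39 ≥ 0.24.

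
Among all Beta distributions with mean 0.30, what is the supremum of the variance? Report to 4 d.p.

For fixed mean μ the Beta variance is μ(1−μ)/(α+β+1), increasing as α+β decreases.
Its least upper bound (not attained) is μ(1−μ) = 0.30·0.70 = 0.2100.

0.2100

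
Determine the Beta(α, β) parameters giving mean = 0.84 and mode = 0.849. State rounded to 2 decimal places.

α = 65.15, β = 12.41

Let s = α+β. Mean gives α = μs = 0.84s; mode gives (α−1)/(s−2) = 0.849.
Substituting: 0.84s − 1 = 0.849(s−2) = 0.849s − 1.698, so -0.009s = -0.698 and s = 77.5556.
Then α = 0.84×77.5556 = 65.15 and β = s−α = 12.41.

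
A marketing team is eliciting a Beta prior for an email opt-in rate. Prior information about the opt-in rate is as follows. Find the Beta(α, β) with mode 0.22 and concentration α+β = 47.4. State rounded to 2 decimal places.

Since the density peak of Beta(α,β) is at (α−1)/(α+β−2),
α = 1 + 0.22(47.4−2) = 10.99 and β = 47.4 − 10.99 = 36.41.

α = 10.99, β = 36.41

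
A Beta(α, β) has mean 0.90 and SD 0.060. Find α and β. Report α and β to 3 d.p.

Variance = 0.060² = 0.003600. The moment-matching identity α+β = μ(1−μ)/Var − 1 gives
α+β = 0.0900/0.003600 − 1 = 24.0000, so α = μ·24.0000 = 21.600 and β = (1−μ)·24.0000 = 2.400.

α = 21.600, β = 2.400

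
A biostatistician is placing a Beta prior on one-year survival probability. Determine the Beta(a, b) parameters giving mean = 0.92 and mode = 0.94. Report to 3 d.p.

a = 40.480, b = 3.520

Let s = a+b. Mean gives a = μs = 0.92s; mode gives (a−1)/(s−2) = 0.94.
Substituting: 0.92s − 1 = 0.94(s−2) = 0.94s − 1.88, so -0.02s = -0.88 and s = 44.0000.
Then a = 0.92×44.0000 = 40.480 and b = s−a = 3.520.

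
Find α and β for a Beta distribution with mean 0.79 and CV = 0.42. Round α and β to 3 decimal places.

Var = (CV·μ)² = (0.42×0.79)² = 0.110091.
α+β = μ(1−μ)/Var − 1 = 0.1659/0.110091 − 1 = 0.5069.
Thus α = 0.79·0.5069 = 0.400 and β = 0.21·0.5069 = 0.106.

α = 0.400, β = 0.106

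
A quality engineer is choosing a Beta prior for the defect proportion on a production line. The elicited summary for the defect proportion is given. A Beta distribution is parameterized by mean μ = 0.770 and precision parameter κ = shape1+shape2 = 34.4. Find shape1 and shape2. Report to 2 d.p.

shape1 = μκ = 0.770×34.4 = 26.49 and shape2 = (1−μ)κ = 0.230×34.4 = 7.91.

shape1 = 26.49, shape2 = 7.91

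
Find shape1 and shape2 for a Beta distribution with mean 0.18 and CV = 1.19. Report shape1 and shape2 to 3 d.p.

shape1 = 0.399, shape2 = 1.818

Var = (CV·μ)² = (1.19×0.18)² = 0.045882.
shape1+shape2 = μ(1−μ)/Var − 1 = 0.1476/0.045882 − 1 = 2.2170.
Thus shape1 = 0.18·2.2170 = 0.399 and shape2 = 0.82·2.2170 = 1.818.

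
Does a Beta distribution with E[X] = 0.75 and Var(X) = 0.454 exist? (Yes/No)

No

The Beta variance bound is σ² < μ(1−μ).
Here μ(1−μ) = 0.75×0.25 = 0.1875, and 0.454 ≥ 0.1875.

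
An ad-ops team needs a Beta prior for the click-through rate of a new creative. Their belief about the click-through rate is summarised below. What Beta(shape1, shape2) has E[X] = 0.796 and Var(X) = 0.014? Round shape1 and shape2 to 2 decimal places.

shape1 = 8.44, shape2 = 2.16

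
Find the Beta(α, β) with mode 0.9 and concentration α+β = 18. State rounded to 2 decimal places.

α = 15.40, β = 2.60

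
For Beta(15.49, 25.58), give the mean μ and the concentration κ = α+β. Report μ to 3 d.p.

μ = 0.377, κ = 41.07

κ = α+β = 15.49+25.58 = 41.07; μ = α/κ = 15.49/41.07 = 0.377.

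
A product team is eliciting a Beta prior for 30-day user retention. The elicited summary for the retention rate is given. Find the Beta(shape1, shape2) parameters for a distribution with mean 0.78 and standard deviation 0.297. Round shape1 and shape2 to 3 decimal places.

shape1 = 0.737, shape2 = 0.208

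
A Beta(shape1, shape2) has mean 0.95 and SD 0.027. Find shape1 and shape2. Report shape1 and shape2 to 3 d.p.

Variance = 0.027² = 0.000729. The moment-matching identity shape1+shape2 = μ(1−μ)/Var − 1 gives
shape1+shape2 = 0.0475/0.000729 − 1 = 64.1578, so shape1 = μ·64.1578 = 60.950 and shape2 = (1−μ)·64.1578 = 3.208.

shape1 = 60.950, shape2 = 3.208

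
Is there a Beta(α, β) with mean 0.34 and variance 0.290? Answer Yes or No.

No

The Beta variance bound is σ² < μ(1−μ).
Here μ(1−μ) = 0.34×0.66 = 0.2244, and 0.290 ≥ 0.2244.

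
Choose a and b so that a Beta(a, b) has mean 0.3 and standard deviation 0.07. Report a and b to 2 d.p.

a = 12.56, b = 29.30

Variance = 0.07² = 0.0049. The moment-matching identity a+b = μ(1−μ)/Var − 1 gives
a+b = 0.21/0.0049 − 1 = 41.8571, so a = μ·41.8571 = 12.56 and b = (1−μ)·41.8571 = 29.30.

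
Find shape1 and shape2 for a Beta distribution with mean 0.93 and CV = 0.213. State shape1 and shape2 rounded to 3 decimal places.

σ = CV·μ = 0.213×0.93 = 0.19809, so σ² = 0.039240.
s+1 = μ(1−μ)/σ² = 0.0651/0.039240 = 1.6590, so s = shape1+shape2 = 0.6590.
shape1 = μs = 0.613, shape2 = (1−μ)s = 0.046.

shape1 = 0.613, shape2 = 0.046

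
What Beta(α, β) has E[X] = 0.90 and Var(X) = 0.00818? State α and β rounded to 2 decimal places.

By moment matching, α+β = μ(1−μ)/σ² − 1 = (0.90·0.10)/0.00818 − 1 = 11.0024 − 1 = 10.0024.
Since α/(α+β) = μ, α = 0.90·10.0024 = 9.00 and β = 0.10·10.0024 = 1.00.

α = 9.00, β = 1.00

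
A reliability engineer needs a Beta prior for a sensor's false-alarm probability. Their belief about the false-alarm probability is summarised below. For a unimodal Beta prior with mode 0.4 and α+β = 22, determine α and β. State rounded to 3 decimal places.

Mode = (α−1)/(κ−2) with κ = α+β, so α−1 = 0.4·20 = 8.000.
α = 9.000; β = κ − α = 13.000.

α = 9.000, β = 13.000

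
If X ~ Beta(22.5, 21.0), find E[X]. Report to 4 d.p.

E[X] = α/(α+β) = 22.5/43.5 = 0.5172.

0.5172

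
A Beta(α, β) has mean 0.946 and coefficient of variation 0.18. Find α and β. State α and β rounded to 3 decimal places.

σ = CV·μ = 0.18×0.946 = 0.17028, so σ² = 0.028995.
s+1 = μ(1−μ)/σ² = 0.051084/0.028995 = 1.7618, so s = α+β = 0.7618.
α = μs = 0.721, β = (1−μ)s = 0.041.

α = 0.721, β = 0.041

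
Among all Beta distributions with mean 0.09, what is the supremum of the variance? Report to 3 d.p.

0.082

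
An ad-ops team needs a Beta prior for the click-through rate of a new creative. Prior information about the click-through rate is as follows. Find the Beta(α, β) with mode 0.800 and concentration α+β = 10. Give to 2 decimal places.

α = 7.40, β = 2.60

Mode = (α−1)/(κ−2) with κ = α+β, so α−1 = 0.800·8 = 6.40.
α = 7.40; β = κ − α = 2.60.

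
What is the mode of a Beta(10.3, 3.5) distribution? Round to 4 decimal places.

0.7881

With α,β > 1, mode = (α−1)/(α+β−2) = 9.3/11.8 = 0.7881.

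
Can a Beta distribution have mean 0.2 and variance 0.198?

No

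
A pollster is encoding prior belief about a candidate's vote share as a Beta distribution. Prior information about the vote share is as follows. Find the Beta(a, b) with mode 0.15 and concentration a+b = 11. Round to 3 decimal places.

Mode = (a−1)/(κ−2) with κ = a+b, so a−1 = 0.15·9 = 1.350.
a = 2.350; b = κ − a = 8.650.

a = 2.350, b = 8.650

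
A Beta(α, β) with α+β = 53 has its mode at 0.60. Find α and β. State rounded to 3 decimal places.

Since the density peak of Beta(α,β) is at (α−1)/(α+β−2),
α = 1 + 0.60(53−2) = 31.600 and β = 53 − 31.600 = 21.400.

α = 31.600, β = 21.400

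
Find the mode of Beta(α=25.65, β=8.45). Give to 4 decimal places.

The density x^(α−1)(1−x)^(β−1) is maximised at (α−1)/(α+β−2) = 24.65/32.10 = 0.7679.

0.7679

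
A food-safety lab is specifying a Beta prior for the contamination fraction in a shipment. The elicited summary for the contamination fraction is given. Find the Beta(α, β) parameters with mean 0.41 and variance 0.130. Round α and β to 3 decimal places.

α = 0.353, β = 0.508

By moment matching, α+β = μ(1−μ)/σ² − 1 = (0.41·0.59)/0.130 − 1 = 1.8608 − 1 = 0.8608.
Since α/(α+β) = μ, α = 0.41·0.8608 = 0.353 and β = 0.59·0.8608 = 0.508.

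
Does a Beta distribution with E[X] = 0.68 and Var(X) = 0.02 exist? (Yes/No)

Yes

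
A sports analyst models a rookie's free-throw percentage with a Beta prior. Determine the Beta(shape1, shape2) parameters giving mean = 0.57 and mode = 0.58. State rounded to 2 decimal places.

shape1 = 9.12, shape2 = 6.88

With s = shape1+shape2: μ = shape1/s and mode = (shape1−1)/(s−2). Eliminating shape1 = μs,
μs − 1 = m(s−2) ⇒ s(μ−m) = 1−2m ⇒ s = -0.16/-0.01 = 16.0000.
So shape1 = μs = 9.12, shape2 = (1−μ)s = 6.88.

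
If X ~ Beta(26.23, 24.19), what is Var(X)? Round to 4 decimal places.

Var = αβ/[(α+β)²(α+β+1)] = (26.23×24.19)/(50.42²×51.42) = 634.5037/130718.710488 = 0.0049.

0.0049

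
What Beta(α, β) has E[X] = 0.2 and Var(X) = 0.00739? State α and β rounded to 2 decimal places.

By moment matching, α+β = μ(1−μ)/σ² − 1 = (0.2·0.8)/0.00739 − 1 = 21.6509 − 1 = 20.6509.
Since α/(α+β) = μ, α = 0.2·20.6509 = 4.13 and β = 0.8·20.6509 = 16.52.

α = 4.13, β = 16.52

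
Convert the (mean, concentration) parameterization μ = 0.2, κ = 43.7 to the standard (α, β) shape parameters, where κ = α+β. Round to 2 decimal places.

α = 8.74, β = 34.96

Split κ in proportion μ : (1−μ): α = 0.2·43.7 = 8.74, β = 43.7 − 8.74 = 34.96.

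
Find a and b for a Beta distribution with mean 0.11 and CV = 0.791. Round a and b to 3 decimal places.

a = 1.312, b = 10.619

Var = (CV·μ)² = (0.791×0.11)² = 0.007571.
a+b = μ(1−μ)/Var − 1 = 0.0979/0.007571 − 1 = 11.9314.
Thus a = 0.11·11.9314 = 1.312 and b = 0.89·11.9314 = 10.619.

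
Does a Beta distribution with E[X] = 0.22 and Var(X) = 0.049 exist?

For any Beta, Var(X) < E[X]·(1−E[X]).
Here μ(1−μ) = 0.22×0.78 = 0.1716, and 0.049 < 0.1716.

Yes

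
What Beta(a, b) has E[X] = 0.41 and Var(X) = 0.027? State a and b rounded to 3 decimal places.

a = 3.263, b = 4.696

By moment matching, a+b = μ(1−μ)/σ² − 1 = (0.41·0.59)/0.027 − 1 = 8.9593 − 1 = 7.9593.
Since a/(a+b) = μ, a = 0.41·7.9593 = 3.263 and b = 0.59·7.9593 = 4.696.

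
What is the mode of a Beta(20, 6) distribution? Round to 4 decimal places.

0.7917

The density x^(α−1)(1−x)^(β−1) is maximised at (α−1)/(α+β−2) = 19/24 = 0.7917.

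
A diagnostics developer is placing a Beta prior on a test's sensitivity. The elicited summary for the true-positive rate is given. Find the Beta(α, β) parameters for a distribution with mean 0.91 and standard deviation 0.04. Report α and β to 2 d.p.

α = 45.67, β = 4.52

Variance = 0.04² = 0.0016. The moment-matching identity α+β = μ(1−μ)/Var − 1 gives
α+β = 0.0819/0.0016 − 1 = 50.1875, so α = μ·50.1875 = 45.67 and β = (1−μ)·50.1875 = 4.52.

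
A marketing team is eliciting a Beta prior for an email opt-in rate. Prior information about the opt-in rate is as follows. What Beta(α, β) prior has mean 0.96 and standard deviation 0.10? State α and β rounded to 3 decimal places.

α = 2.726, β = 0.114

Variance = 0.10² = 0.0100. The moment-matching identity α+β = μ(1−μ)/Var − 1 gives
α+β = 0.0384/0.0100 − 1 = 2.8400, so α = μ·2.8400 = 2.726 and β = (1−μ)·2.8400 = 0.114.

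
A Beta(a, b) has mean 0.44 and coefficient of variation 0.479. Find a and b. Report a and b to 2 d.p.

a = 2.00, b = 2.55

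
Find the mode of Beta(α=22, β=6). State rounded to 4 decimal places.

The density x^(α−1)(1−x)^(β−1) is maximised at (α−1)/(α+β−2) = 21/26 = 0.8077.

0.8077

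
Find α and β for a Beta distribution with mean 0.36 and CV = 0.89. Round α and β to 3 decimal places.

α = 0.448, β = 0.796

Var = (CV·μ)² = (0.89×0.36)² = 0.102656.
α+β = μ(1−μ)/Var − 1 = 0.2304/0.102656 − 1 = 1.2444.
Thus α = 0.36·1.2444 = 0.448 and β = 0.64·1.2444 = 0.796.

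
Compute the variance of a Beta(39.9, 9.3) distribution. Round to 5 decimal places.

α+β = 49.2 and αβ = 371.07, so Var = αβ/[(α+β)²(α+β+1)] = 371.07/121516.128 = 0.00305.

0.00305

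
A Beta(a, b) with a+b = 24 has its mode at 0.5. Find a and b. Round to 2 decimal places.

a = 12.00, b = 12.00

Mode = (a−1)/(κ−2) with κ = a+b, so a−1 = 0.5·22 = 11.00.
a = 12.00; b = κ − a = 12.00.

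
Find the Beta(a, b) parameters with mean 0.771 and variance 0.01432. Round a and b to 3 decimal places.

a = 8.735, b = 2.594

By moment matching, a+b = μ(1−μ)/σ² − 1 = (0.771·0.229)/0.01432 − 1 = 12.3295 − 1 = 11.3295.
Since a/(a+b) = μ, a = 0.771·11.3295 = 8.735 and b = 0.229·11.3295 = 2.594.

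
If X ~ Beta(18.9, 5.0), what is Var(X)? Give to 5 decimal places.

0.00664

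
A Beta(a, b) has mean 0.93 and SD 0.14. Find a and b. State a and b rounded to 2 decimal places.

a = 2.16, b = 0.16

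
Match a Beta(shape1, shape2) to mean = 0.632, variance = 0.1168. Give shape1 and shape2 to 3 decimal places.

shape1 = 0.626, shape2 = 0.365

By moment matching, shape1+shape2 = μ(1−μ)/σ² − 1 = (0.632·0.368)/0.1168 − 1 = 1.9912 − 1 = 0.9912.
Since shape1/(shape1+shape2) = μ, shape1 = 0.632·0.9912 = 0.626 and shape2 = 0.368·0.9912 = 0.365.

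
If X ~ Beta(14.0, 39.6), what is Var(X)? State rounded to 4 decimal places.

0.0035

Var = αβ/[(α+β)²(α+β+1)] = (14.0×39.6)/(53.6²×54.6) = 554.40/156863.616 = 0.0035.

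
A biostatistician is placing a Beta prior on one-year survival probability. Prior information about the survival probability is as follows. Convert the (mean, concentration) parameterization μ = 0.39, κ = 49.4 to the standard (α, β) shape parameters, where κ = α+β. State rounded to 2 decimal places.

α = 19.27, β = 30.13

α = μκ = 0.39×49.4 = 19.27 and β = (1−μ)κ = 0.61×49.4 = 30.13.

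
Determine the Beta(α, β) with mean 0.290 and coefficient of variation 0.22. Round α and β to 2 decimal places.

σ = CV·μ = 0.22×0.290 = 0.06380, so σ² = 0.004070.
s+1 = μ(1−μ)/σ² = 0.205900/0.004070 = 50.5842, so s = α+β = 49.5842.
α = μs = 14.38, β = (1−μ)s = 35.20.

α = 14.38, β = 35.20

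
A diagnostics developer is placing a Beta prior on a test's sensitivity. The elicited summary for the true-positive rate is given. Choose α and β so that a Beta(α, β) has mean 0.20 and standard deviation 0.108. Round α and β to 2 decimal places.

Variance = 0.108² = 0.011664. The moment-matching identity α+β = μ(1−μ)/Var − 1 gives
α+β = 0.1600/0.011664 − 1 = 12.7174, so α = μ·12.7174 = 2.54 and β = (1−μ)·12.7174 = 10.17.

α = 2.54, β = 10.17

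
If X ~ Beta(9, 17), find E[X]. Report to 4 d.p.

E[X] = α/(α+β) = 9/26 = 0.3462.

0.3462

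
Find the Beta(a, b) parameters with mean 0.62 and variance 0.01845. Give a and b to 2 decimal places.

a = 7.30, b = 4.47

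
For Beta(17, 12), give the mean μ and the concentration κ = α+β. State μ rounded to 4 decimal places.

μ = 0.5862, κ = 29

κ = α+β = 17+12 = 29; μ = α/κ = 17/29 = 0.5862.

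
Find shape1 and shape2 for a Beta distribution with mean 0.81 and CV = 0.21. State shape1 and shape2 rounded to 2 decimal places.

shape1 = 3.50, shape2 = 0.82

Var = (CV·μ)² = (0.21×0.81)² = 0.028934.
shape1+shape2 = μ(1−μ)/Var − 1 = 0.1539/0.028934 − 1 = 4.3190.
Thus shape1 = 0.81·4.3190 = 3.50 and shape2 = 0.19·4.3190 = 0.82.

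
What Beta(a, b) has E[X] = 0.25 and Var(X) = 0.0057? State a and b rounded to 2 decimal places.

a = 7.97, b = 23.92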